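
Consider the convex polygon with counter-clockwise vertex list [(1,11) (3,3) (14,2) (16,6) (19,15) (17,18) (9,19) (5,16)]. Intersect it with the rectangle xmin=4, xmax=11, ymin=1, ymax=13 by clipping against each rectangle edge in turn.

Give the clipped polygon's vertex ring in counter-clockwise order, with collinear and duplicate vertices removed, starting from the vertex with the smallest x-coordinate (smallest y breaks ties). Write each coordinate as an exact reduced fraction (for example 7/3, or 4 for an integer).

Clipped polygon: [(4,32/11) (11,25/11) (11,13) (4,13)]

1. After x ≥ 4: [(4,59/4) (4,32/11) (14,2) (16,6) (19,15) (17,18) (9,19) (5,16)]
2. After x ≤ 11: [(4,59/4) (4,32/11) (11,25/11) (11,75/4) (9,19) (5,16)]
3. After y ≥ 1: [(4,59/4) (4,32/11) (11,25/11) (11,75/4) (9,19) (5,16)]
4. After y ≤ 13: [(4,13) (4,32/11) (11,25/11) (11,13)]
5. Canonical ring: [(4,32/11) (11,25/11) (11,13) (4,13)]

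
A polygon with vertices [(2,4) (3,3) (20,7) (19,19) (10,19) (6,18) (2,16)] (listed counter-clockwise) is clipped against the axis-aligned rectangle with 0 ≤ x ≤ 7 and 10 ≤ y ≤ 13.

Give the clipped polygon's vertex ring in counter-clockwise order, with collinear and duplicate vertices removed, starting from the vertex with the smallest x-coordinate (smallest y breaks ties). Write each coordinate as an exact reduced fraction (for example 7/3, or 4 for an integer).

1. After x ≥ 0: [(2,4) (3,3) (20,7) (19,19) (10,19) (6,18) (2,16)]
2. After x ≤ 7: [(2,4) (3,3) (7,67/17) (7,73/4) (6,18) (2,16)]
3. After y ≥ 10: [(2,10) (7,10) (7,73/4) (6,18) (2,16)]
4. After y ≤ 13: [(2,13) (2,10) (7,10) (7,13)]
5. Canonical ring: [(2,10) (7,10) (7,13) (2,13)]

Clipped polygon: [(2,10) (7,10) (7,13) (2,13)]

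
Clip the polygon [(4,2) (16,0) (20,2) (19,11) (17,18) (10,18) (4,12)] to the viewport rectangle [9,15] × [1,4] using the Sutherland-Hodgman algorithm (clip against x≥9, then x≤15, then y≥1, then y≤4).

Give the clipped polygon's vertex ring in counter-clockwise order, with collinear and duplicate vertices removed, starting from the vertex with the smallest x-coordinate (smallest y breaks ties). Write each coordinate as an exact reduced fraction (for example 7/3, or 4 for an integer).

1. After x ≥ 9: [(9,7/6) (16,0) (20,2) (19,11) (17,18) (10,18) (9,17)]
2. After x ≤ 15: [(9,7/6) (15,1/6) (15,18) (10,18) (9,17)]
3. After y ≥ 1: [(9,7/6) (10,1) (15,1) (15,18) (10,18) (9,17)]
4. After y ≤ 4: [(9,4) (9,7/6) (10,1) (15,1) (15,4)]
5. Canonical ring: [(9,7/6) (10,1) (15,1) (15,4) (9,4)]

Clipped polygon: [(9,7/6) (10,1) (15,1) (15,4) (9,4)]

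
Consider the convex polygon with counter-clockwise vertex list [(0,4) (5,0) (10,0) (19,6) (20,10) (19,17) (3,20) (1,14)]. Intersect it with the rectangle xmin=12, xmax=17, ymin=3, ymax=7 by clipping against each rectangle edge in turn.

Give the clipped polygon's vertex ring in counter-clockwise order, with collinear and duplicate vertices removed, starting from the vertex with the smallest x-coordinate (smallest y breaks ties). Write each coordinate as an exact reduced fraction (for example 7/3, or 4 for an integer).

Clipped polygon: [(12,3) (29/2,3) (17,14/3) (17,7) (12,7)]

1. After x ≥ 12: [(12,4/3) (19,6) (20,10) (19,17) (12,293/16)]
2. After x ≤ 17: [(12,4/3) (17,14/3) (17,139/8) (12,293/16)]
3. After y ≥ 3: [(12,3) (29/2,3) (17,14/3) (17,139/8) (12,293/16)]
4. After y ≤ 7: [(12,7) (12,3) (29/2,3) (17,14/3) (17,7)]
5. Canonical ring: [(12,3) (29/2,3) (17,14/3) (17,7) (12,7)]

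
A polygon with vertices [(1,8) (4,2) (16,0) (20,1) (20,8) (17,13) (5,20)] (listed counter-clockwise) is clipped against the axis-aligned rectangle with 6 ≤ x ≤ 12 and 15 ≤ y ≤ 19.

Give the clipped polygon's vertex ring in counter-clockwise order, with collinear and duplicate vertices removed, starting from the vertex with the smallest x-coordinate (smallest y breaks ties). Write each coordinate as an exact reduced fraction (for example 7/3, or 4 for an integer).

1. After x ≥ 6: [(6,5/3) (16,0) (20,1) (20,8) (17,13) (6,233/12)]
2. After x ≤ 12: [(6,5/3) (12,2/3) (12,191/12) (6,233/12)]
3. After y ≥ 15: [(6,15) (12,15) (12,191/12) (6,233/12)]
4. After y ≤ 19: [(6,19) (6,15) (12,15) (12,191/12) (47/7,19)]
5. Canonical ring: [(6,15) (12,15) (12,191/12) (47/7,19) (6,19)]

Clipped polygon: [(6,15) (12,15) (12,191/12) (47/7,19) (6,19)]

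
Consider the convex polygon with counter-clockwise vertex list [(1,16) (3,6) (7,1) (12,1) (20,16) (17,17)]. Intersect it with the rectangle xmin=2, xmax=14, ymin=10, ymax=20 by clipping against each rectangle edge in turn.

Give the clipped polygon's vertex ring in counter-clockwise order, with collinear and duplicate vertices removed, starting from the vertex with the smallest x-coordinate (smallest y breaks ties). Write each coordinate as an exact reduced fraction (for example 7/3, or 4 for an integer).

1. After x ≥ 2: [(2,257/16) (2,11) (3,6) (7,1) (12,1) (20,16) (17,17)]
2. After x ≤ 14: [(14,269/16) (2,257/16) (2,11) (3,6) (7,1) (12,1) (14,19/4)]
3. After y ≥ 10: [(14,10) (14,269/16) (2,257/16) (2,11) (11/5,10)]
4. After y ≤ 20: [(14,10) (14,269/16) (2,257/16) (2,11) (11/5,10)]
5. Canonical ring: [(2,11) (11/5,10) (14,10) (14,269/16) (2,257/16)]

Clipped polygon: [(2,11) (11/5,10) (14,10) (14,269/16) (2,257/16)]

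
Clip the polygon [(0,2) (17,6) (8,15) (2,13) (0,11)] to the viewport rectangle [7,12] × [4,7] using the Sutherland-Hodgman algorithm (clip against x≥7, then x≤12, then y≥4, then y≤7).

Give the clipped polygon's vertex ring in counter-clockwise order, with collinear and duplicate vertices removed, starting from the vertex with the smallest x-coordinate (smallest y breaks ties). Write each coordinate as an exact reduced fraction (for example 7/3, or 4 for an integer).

1. After x ≥ 7: [(7,62/17) (17,6) (8,15) (7,44/3)]
2. After x ≤ 12: [(7,62/17) (12,82/17) (12,11) (8,15) (7,44/3)]
3. After y ≥ 4: [(7,4) (17/2,4) (12,82/17) (12,11) (8,15) (7,44/3)]
4. After y ≤ 7: [(7,7) (7,4) (17/2,4) (12,82/17) (12,7)]
5. Canonical ring: [(7,4) (17/2,4) (12,82/17) (12,7) (7,7)]

Clipped polygon: [(7,4) (17/2,4) (12,82/17) (12,7) (7,7)]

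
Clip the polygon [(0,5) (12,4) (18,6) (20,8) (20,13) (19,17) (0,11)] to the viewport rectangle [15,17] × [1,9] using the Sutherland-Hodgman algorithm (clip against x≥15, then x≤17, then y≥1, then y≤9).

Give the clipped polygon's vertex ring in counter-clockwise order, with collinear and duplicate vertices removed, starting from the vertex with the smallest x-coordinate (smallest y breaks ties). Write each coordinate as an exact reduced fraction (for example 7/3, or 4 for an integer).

1. After x ≥ 15: [(15,5) (18,6) (20,8) (20,13) (19,17) (15,299/19)]
2. After x ≤ 17: [(15,5) (17,17/3) (17,311/19) (15,299/19)]
3. After y ≥ 1: [(15,5) (17,17/3) (17,311/19) (15,299/19)]
4. After y ≤ 9: [(15,9) (15,5) (17,17/3) (17,9)]
5. Canonical ring: [(15,5) (17,17/3) (17,9) (15,9)]

Clipped polygon: [(15,5) (17,17/3) (17,9) (15,9)]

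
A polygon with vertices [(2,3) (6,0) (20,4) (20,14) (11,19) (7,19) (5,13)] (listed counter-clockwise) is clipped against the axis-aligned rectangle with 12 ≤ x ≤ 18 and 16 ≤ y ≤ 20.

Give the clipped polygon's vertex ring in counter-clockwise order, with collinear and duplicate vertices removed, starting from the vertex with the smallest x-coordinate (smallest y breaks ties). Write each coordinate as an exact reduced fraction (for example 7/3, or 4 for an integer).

Clipped polygon: [(12,16) (82/5,16) (12,166/9)]

1. After x ≥ 12: [(12,12/7) (20,4) (20,14) (12,166/9)]
2. After x ≤ 18: [(12,12/7) (18,24/7) (18,136/9) (12,166/9)]
3. After y ≥ 16: [(12,16) (82/5,16) (12,166/9)]
4. After y ≤ 20: [(12,16) (82/5,16) (12,166/9)]
5. Canonical ring: [(12,16) (82/5,16) (12,166/9)]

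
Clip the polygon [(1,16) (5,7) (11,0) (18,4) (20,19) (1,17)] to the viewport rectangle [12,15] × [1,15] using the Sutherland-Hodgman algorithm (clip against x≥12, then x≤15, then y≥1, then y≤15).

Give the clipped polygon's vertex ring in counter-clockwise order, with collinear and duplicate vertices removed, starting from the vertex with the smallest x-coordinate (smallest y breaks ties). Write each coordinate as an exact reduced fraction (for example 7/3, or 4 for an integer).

1. After x ≥ 12: [(12,4/7) (18,4) (20,19) (12,345/19)]
2. After x ≤ 15: [(12,4/7) (15,16/7) (15,351/19) (12,345/19)]
3. After y ≥ 1: [(12,1) (51/4,1) (15,16/7) (15,351/19) (12,345/19)]
4. After y ≤ 15: [(12,15) (12,1) (51/4,1) (15,16/7) (15,15)]
5. Canonical ring: [(12,1) (51/4,1) (15,16/7) (15,15) (12,15)]

Clipped polygon: [(12,1) (51/4,1) (15,16/7) (15,15) (12,15)]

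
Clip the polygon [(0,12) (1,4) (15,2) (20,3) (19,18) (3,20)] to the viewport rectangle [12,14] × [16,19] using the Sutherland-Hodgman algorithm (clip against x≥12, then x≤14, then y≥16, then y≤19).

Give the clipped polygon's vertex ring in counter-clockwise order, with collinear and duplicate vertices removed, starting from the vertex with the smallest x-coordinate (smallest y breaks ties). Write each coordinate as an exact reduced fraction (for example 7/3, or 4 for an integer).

1. After x ≥ 12: [(12,17/7) (15,2) (20,3) (19,18) (12,151/8)]
2. After x ≤ 14: [(12,17/7) (14,15/7) (14,149/8) (12,151/8)]
3. After y ≥ 16: [(12,16) (14,16) (14,149/8) (12,151/8)]
4. After y ≤ 19: [(12,16) (14,16) (14,149/8) (12,151/8)]
5. Canonical ring: [(12,16) (14,16) (14,149/8) (12,151/8)]

Clipped polygon: [(12,16) (14,16) (14,149/8) (12,151/8)]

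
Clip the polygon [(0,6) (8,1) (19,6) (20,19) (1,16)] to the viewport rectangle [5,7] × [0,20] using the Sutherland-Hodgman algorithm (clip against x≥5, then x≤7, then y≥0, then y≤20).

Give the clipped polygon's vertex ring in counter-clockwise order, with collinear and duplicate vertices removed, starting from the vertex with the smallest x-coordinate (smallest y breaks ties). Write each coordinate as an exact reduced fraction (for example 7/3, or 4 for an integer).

Clipped polygon: [(5,23/8) (7,13/8) (7,322/19) (5,316/19)]

1. After x ≥ 5: [(5,23/8) (8,1) (19,6) (20,19) (5,316/19)]
2. After x ≤ 7: [(5,23/8) (7,13/8) (7,322/19) (5,316/19)]
3. After y ≥ 0: [(5,23/8) (7,13/8) (7,322/19) (5,316/19)]
4. After y ≤ 20: [(5,23/8) (7,13/8) (7,322/19) (5,316/19)]
5. Canonical ring: [(5,23/8) (7,13/8) (7,322/19) (5,316/19)]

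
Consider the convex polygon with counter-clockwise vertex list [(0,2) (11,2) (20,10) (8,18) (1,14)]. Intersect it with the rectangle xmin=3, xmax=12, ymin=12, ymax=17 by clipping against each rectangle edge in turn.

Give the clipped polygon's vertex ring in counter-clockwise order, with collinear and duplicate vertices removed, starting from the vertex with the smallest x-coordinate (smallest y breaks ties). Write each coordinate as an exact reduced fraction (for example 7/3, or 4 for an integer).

1. After x ≥ 3: [(3,2) (11,2) (20,10) (8,18) (3,106/7)]
2. After x ≤ 12: [(3,2) (11,2) (12,26/9) (12,46/3) (8,18) (3,106/7)]
3. After y ≥ 12: [(3,12) (12,12) (12,46/3) (8,18) (3,106/7)]
4. After y ≤ 17: [(3,12) (12,12) (12,46/3) (19/2,17) (25/4,17) (3,106/7)]
5. Canonical ring: [(3,12) (12,12) (12,46/3) (19/2,17) (25/4,17) (3,106/7)]

Clipped polygon: [(3,12) (12,12) (12,46/3) (19/2,17) (25/4,17) (3,106/7)]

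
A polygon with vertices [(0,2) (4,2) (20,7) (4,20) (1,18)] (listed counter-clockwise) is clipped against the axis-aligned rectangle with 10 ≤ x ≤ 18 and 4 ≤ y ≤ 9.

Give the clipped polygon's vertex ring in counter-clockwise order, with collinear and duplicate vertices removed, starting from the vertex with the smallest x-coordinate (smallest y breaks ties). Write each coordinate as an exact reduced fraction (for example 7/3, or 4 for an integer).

Clipped polygon: [(10,4) (52/5,4) (18,51/8) (18,69/8) (228/13,9) (10,9)]

1. After x ≥ 10: [(10,31/8) (20,7) (10,121/8)]
2. After x ≤ 18: [(10,31/8) (18,51/8) (18,69/8) (10,121/8)]
3. After y ≥ 4: [(10,4) (52/5,4) (18,51/8) (18,69/8) (10,121/8)]
4. After y ≤ 9: [(10,9) (10,4) (52/5,4) (18,51/8) (18,69/8) (228/13,9)]
5. Canonical ring: [(10,4) (52/5,4) (18,51/8) (18,69/8) (228/13,9) (10,9)]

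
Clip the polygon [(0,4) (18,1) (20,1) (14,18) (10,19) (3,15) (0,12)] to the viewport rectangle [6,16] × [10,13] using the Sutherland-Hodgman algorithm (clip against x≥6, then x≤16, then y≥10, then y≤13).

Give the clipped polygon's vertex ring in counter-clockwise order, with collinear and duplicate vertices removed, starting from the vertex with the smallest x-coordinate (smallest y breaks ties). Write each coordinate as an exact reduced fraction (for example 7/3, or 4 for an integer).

Clipped polygon: [(6,10) (16,10) (16,37/3) (268/17,13) (6,13)]

1. After x ≥ 6: [(6,3) (18,1) (20,1) (14,18) (10,19) (6,117/7)]
2. After x ≤ 16: [(6,3) (16,4/3) (16,37/3) (14,18) (10,19) (6,117/7)]
3. After y ≥ 10: [(6,10) (16,10) (16,37/3) (14,18) (10,19) (6,117/7)]
4. After y ≤ 13: [(6,13) (6,10) (16,10) (16,37/3) (268/17,13)]
5. Canonical ring: [(6,10) (16,10) (16,37/3) (268/17,13) (6,13)]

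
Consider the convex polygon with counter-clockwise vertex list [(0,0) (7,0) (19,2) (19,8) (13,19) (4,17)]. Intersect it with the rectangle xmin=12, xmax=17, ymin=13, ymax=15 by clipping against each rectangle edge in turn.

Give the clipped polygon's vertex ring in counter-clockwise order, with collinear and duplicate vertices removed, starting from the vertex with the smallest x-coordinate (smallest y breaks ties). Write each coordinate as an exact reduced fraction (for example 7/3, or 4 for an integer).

1. After x ≥ 12: [(12,5/6) (19,2) (19,8) (13,19) (12,169/9)]
2. After x ≤ 17: [(12,5/6) (17,5/3) (17,35/3) (13,19) (12,169/9)]
3. After y ≥ 13: [(12,13) (179/11,13) (13,19) (12,169/9)]
4. After y ≤ 15: [(12,15) (12,13) (179/11,13) (167/11,15)]
5. Canonical ring: [(12,13) (179/11,13) (167/11,15) (12,15)]

Clipped polygon: [(12,13) (179/11,13) (167/11,15) (12,15)]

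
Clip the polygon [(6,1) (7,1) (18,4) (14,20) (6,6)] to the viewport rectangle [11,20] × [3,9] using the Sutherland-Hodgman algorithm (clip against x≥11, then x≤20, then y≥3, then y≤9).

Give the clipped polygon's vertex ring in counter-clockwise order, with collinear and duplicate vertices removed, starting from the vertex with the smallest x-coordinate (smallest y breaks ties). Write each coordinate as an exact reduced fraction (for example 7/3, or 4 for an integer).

1. After x ≥ 11: [(11,23/11) (18,4) (14,20) (11,59/4)]
2. After x ≤ 20: [(11,23/11) (18,4) (14,20) (11,59/4)]
3. After y ≥ 3: [(11,3) (43/3,3) (18,4) (14,20) (11,59/4)]
4. After y ≤ 9: [(11,9) (11,3) (43/3,3) (18,4) (67/4,9)]
5. Canonical ring: [(11,3) (43/3,3) (18,4) (67/4,9) (11,9)]

Clipped polygon: [(11,3) (43/3,3) (18,4) (67/4,9) (11,9)]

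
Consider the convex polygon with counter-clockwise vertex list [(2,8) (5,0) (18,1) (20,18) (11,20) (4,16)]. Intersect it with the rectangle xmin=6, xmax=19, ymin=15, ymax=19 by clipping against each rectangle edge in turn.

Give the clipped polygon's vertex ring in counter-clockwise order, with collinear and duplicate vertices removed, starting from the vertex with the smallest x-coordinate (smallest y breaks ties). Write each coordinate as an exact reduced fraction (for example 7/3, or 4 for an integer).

1. After x ≥ 6: [(6,1/13) (18,1) (20,18) (11,20) (6,120/7)]
2. After x ≤ 19: [(6,1/13) (18,1) (19,19/2) (19,164/9) (11,20) (6,120/7)]
3. After y ≥ 15: [(6,15) (19,15) (19,164/9) (11,20) (6,120/7)]
4. After y ≤ 19: [(6,15) (19,15) (19,164/9) (31/2,19) (37/4,19) (6,120/7)]
5. Canonical ring: [(6,15) (19,15) (19,164/9) (31/2,19) (37/4,19) (6,120/7)]

Clipped polygon: [(6,15) (19,15) (19,164/9) (31/2,19) (37/4,19) (6,120/7)]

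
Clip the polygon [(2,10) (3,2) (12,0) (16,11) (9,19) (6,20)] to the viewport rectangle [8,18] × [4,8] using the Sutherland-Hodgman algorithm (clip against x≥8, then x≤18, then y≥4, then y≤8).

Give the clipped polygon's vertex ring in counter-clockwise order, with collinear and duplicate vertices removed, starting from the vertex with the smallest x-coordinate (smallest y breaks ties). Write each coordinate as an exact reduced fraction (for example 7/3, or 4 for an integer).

1. After x ≥ 8: [(8,8/9) (12,0) (16,11) (9,19) (8,58/3)]
2. After x ≤ 18: [(8,8/9) (12,0) (16,11) (9,19) (8,58/3)]
3. After y ≥ 4: [(8,4) (148/11,4) (16,11) (9,19) (8,58/3)]
4. After y ≤ 8: [(8,8) (8,4) (148/11,4) (164/11,8)]
5. Canonical ring: [(8,4) (148/11,4) (164/11,8) (8,8)]

Clipped polygon: [(8,4) (148/11,4) (164/11,8) (8,8)]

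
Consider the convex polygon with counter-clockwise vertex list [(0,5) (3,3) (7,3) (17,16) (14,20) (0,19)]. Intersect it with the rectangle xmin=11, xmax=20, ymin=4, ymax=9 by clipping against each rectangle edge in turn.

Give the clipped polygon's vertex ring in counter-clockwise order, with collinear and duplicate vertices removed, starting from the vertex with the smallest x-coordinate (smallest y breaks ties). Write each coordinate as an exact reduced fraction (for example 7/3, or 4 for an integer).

1. After x ≥ 11: [(11,41/5) (17,16) (14,20) (11,277/14)]
2. After x ≤ 20: [(11,41/5) (17,16) (14,20) (11,277/14)]
3. After y ≥ 4: [(11,41/5) (17,16) (14,20) (11,277/14)]
4. After y ≤ 9: [(11,9) (11,41/5) (151/13,9)]
5. Canonical ring: [(11,41/5) (151/13,9) (11,9)]

Clipped polygon: [(11,41/5) (151/13,9) (11,9)]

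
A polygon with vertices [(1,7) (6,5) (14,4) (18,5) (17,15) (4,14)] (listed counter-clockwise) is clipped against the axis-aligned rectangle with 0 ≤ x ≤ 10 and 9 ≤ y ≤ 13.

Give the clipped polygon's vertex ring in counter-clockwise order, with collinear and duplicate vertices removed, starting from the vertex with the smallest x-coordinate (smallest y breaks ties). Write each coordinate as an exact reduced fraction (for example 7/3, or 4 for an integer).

1. After x ≥ 0: [(1,7) (6,5) (14,4) (18,5) (17,15) (4,14)]
2. After x ≤ 10: [(1,7) (6,5) (10,9/2) (10,188/13) (4,14)]
3. After y ≥ 9: [(13/7,9) (10,9) (10,188/13) (4,14)]
4. After y ≤ 13: [(25/7,13) (13/7,9) (10,9) (10,13)]
5. Canonical ring: [(13/7,9) (10,9) (10,13) (25/7,13)]

Clipped polygon: [(13/7,9) (10,9) (10,13) (25/7,13)]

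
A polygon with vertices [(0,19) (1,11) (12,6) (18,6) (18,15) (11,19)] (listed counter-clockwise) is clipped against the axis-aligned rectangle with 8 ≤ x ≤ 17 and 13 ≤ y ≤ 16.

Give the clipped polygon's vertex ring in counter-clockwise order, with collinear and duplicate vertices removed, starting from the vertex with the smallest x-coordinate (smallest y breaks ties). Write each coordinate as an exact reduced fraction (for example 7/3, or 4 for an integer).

Clipped polygon: [(8,13) (17,13) (17,109/7) (65/4,16) (8,16)]

1. After x ≥ 8: [(8,19) (8,86/11) (12,6) (18,6) (18,15) (11,19)]
2. After x ≤ 17: [(8,19) (8,86/11) (12,6) (17,6) (17,109/7) (11,19)]
3. After y ≥ 13: [(8,19) (8,13) (17,13) (17,109/7) (11,19)]
4. After y ≤ 16: [(8,16) (8,13) (17,13) (17,109/7) (65/4,16)]
5. Canonical ring: [(8,13) (17,13) (17,109/7) (65/4,16) (8,16)]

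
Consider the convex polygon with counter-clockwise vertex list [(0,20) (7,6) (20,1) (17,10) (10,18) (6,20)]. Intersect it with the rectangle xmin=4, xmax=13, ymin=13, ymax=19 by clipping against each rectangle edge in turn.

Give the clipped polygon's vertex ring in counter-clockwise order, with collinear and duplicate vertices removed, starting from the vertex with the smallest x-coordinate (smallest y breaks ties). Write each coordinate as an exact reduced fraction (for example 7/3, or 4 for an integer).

Clipped polygon: [(4,13) (13,13) (13,102/7) (10,18) (8,19) (4,19)]

1. After x ≥ 4: [(4,20) (4,12) (7,6) (20,1) (17,10) (10,18) (6,20)]
2. After x ≤ 13: [(4,20) (4,12) (7,6) (13,48/13) (13,102/7) (10,18) (6,20)]
3. After y ≥ 13: [(4,20) (4,13) (13,13) (13,102/7) (10,18) (6,20)]
4. After y ≤ 19: [(4,19) (4,13) (13,13) (13,102/7) (10,18) (8,19)]
5. Canonical ring: [(4,13) (13,13) (13,102/7) (10,18) (8,19) (4,19)]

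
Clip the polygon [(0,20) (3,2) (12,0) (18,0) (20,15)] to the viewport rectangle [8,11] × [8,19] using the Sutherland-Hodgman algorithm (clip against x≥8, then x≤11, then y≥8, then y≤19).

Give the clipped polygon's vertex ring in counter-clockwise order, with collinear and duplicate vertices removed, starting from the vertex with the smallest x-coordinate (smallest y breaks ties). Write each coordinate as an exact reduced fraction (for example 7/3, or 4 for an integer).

Clipped polygon: [(8,8) (11,8) (11,69/4) (8,18)]

1. After x ≥ 8: [(8,18) (8,8/9) (12,0) (18,0) (20,15)]
2. After x ≤ 11: [(11,69/4) (8,18) (8,8/9) (11,2/9)]
3. After y ≥ 8: [(11,8) (11,69/4) (8,18) (8,8)]
4. After y ≤ 19: [(11,8) (11,69/4) (8,18) (8,8)]
5. Canonical ring: [(8,8) (11,8) (11,69/4) (8,18)]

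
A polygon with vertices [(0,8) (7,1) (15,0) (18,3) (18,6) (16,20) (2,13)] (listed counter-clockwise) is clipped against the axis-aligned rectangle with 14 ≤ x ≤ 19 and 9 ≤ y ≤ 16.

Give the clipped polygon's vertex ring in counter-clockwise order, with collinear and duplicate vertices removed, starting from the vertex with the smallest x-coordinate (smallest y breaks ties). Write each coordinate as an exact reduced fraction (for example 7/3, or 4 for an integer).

1. After x ≥ 14: [(14,1/8) (15,0) (18,3) (18,6) (16,20) (14,19)]
2. After x ≤ 19: [(14,1/8) (15,0) (18,3) (18,6) (16,20) (14,19)]
3. After y ≥ 9: [(14,9) (123/7,9) (16,20) (14,19)]
4. After y ≤ 16: [(14,16) (14,9) (123/7,9) (116/7,16)]
5. Canonical ring: [(14,9) (123/7,9) (116/7,16) (14,16)]

Clipped polygon: [(14,9) (123/7,9) (116/7,16) (14,16)]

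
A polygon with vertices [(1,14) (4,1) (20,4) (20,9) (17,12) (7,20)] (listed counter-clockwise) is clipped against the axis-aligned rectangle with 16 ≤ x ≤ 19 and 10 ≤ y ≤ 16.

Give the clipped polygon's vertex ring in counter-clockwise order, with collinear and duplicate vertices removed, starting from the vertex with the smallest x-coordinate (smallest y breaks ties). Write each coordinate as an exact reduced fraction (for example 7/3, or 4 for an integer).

Clipped polygon: [(16,10) (19,10) (17,12) (16,64/5)]

1. After x ≥ 16: [(16,13/4) (20,4) (20,9) (17,12) (16,64/5)]
2. After x ≤ 19: [(16,13/4) (19,61/16) (19,10) (17,12) (16,64/5)]
3. After y ≥ 10: [(16,10) (19,10) (19,10) (17,12) (16,64/5)]
4. After y ≤ 16: [(16,10) (19,10) (19,10) (17,12) (16,64/5)]
5. Canonical ring: [(16,10) (19,10) (17,12) (16,64/5)]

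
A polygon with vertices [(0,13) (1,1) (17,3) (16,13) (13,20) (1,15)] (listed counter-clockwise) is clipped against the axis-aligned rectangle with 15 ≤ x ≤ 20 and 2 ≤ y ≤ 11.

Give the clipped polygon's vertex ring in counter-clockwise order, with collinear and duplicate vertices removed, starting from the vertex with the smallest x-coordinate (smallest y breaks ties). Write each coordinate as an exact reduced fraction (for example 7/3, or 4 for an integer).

1. After x ≥ 15: [(15,11/4) (17,3) (16,13) (15,46/3)]
2. After x ≤ 20: [(15,11/4) (17,3) (16,13) (15,46/3)]
3. After y ≥ 2: [(15,11/4) (17,3) (16,13) (15,46/3)]
4. After y ≤ 11: [(15,11) (15,11/4) (17,3) (81/5,11)]
5. Canonical ring: [(15,11/4) (17,3) (81/5,11) (15,11)]

Clipped polygon: [(15,11/4) (17,3) (81/5,11) (15,11)]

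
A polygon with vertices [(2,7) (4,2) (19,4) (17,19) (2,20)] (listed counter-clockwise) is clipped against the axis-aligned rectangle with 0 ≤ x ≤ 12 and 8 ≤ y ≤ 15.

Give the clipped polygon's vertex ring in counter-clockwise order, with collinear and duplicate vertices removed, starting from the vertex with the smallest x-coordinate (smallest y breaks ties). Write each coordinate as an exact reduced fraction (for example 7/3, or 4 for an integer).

1. After x ≥ 0: [(2,7) (4,2) (19,4) (17,19) (2,20)]
2. After x ≤ 12: [(2,7) (4,2) (12,46/15) (12,58/3) (2,20)]
3. After y ≥ 8: [(2,8) (12,8) (12,58/3) (2,20)]
4. After y ≤ 15: [(2,15) (2,8) (12,8) (12,15)]
5. Canonical ring: [(2,8) (12,8) (12,15) (2,15)]

Clipped polygon: [(2,8) (12,8) (12,15) (2,15)]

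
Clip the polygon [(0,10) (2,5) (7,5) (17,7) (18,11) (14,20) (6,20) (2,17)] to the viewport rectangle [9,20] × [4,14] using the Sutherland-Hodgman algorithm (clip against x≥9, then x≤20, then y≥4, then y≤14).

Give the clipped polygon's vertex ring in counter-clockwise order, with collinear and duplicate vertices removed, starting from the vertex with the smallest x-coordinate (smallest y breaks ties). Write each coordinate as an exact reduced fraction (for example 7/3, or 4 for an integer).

1. After x ≥ 9: [(9,27/5) (17,7) (18,11) (14,20) (9,20)]
2. After x ≤ 20: [(9,27/5) (17,7) (18,11) (14,20) (9,20)]
3. After y ≥ 4: [(9,27/5) (17,7) (18,11) (14,20) (9,20)]
4. After y ≤ 14: [(9,14) (9,27/5) (17,7) (18,11) (50/3,14)]
5. Canonical ring: [(9,27/5) (17,7) (18,11) (50/3,14) (9,14)]

Clipped polygon: [(9,27/5) (17,7) (18,11) (50/3,14) (9,14)]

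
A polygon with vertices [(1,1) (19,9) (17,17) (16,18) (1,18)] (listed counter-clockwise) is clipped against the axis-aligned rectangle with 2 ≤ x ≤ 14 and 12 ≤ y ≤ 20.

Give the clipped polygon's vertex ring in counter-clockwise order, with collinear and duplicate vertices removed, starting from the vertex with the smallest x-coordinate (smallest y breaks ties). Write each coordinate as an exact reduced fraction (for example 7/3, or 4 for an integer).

Clipped polygon: [(2,12) (14,12) (14,18) (2,18)]

1. After x ≥ 2: [(2,13/9) (19,9) (17,17) (16,18) (2,18)]
2. After x ≤ 14: [(2,13/9) (14,61/9) (14,18) (2,18)]
3. After y ≥ 12: [(2,12) (14,12) (14,18) (2,18)]
4. After y ≤ 20: [(2,12) (14,12) (14,18) (2,18)]
5. Canonical ring: [(2,12) (14,12) (14,18) (2,18)]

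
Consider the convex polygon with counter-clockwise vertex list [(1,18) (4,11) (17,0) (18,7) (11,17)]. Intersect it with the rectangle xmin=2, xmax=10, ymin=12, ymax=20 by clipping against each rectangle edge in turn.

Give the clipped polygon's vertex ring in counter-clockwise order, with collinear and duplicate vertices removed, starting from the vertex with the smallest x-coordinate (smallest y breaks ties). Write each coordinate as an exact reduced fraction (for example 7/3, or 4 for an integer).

Clipped polygon: [(2,47/3) (25/7,12) (10,12) (10,171/10) (2,179/10)]

1. After x ≥ 2: [(2,179/10) (2,47/3) (4,11) (17,0) (18,7) (11,17)]
2. After x ≤ 10: [(10,171/10) (2,179/10) (2,47/3) (4,11) (10,77/13)]
3. After y ≥ 12: [(10,12) (10,171/10) (2,179/10) (2,47/3) (25/7,12)]
4. After y ≤ 20: [(10,12) (10,171/10) (2,179/10) (2,47/3) (25/7,12)]
5. Canonical ring: [(2,47/3) (25/7,12) (10,12) (10,171/10) (2,179/10)]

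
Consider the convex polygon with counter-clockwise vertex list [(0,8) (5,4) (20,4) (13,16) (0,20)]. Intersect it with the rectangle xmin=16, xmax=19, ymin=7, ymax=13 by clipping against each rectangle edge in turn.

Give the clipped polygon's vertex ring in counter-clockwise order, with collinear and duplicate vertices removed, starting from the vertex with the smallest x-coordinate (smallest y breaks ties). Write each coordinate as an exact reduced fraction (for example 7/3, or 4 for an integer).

Clipped polygon: [(16,7) (73/4,7) (16,76/7)]

1. After x ≥ 16: [(16,4) (20,4) (16,76/7)]
2. After x ≤ 19: [(16,4) (19,4) (19,40/7) (16,76/7)]
3. After y ≥ 7: [(16,7) (73/4,7) (16,76/7)]
4. After y ≤ 13: [(16,7) (73/4,7) (16,76/7)]
5. Canonical ring: [(16,7) (73/4,7) (16,76/7)]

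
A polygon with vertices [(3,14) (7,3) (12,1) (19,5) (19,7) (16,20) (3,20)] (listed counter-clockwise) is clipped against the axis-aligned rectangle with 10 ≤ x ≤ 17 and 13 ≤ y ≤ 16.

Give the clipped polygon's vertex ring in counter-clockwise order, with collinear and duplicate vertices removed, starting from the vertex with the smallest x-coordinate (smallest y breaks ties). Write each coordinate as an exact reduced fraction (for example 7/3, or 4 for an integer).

Clipped polygon: [(10,13) (17,13) (17,47/3) (220/13,16) (10,16)]

1. After x ≥ 10: [(10,9/5) (12,1) (19,5) (19,7) (16,20) (10,20)]
2. After x ≤ 17: [(10,9/5) (12,1) (17,27/7) (17,47/3) (16,20) (10,20)]
3. After y ≥ 13: [(10,13) (17,13) (17,47/3) (16,20) (10,20)]
4. After y ≤ 16: [(10,16) (10,13) (17,13) (17,47/3) (220/13,16)]
5. Canonical ring: [(10,13) (17,13) (17,47/3) (220/13,16) (10,16)]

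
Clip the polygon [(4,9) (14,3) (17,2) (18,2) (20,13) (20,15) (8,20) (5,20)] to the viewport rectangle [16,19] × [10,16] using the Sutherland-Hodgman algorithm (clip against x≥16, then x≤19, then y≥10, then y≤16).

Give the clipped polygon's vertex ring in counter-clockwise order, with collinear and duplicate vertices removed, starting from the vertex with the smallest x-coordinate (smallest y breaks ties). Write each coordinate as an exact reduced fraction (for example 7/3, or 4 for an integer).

Clipped polygon: [(16,10) (19,10) (19,185/12) (88/5,16) (16,16)]

1. After x ≥ 16: [(16,7/3) (17,2) (18,2) (20,13) (20,15) (16,50/3)]
2. After x ≤ 19: [(16,7/3) (17,2) (18,2) (19,15/2) (19,185/12) (16,50/3)]
3. After y ≥ 10: [(16,10) (19,10) (19,185/12) (16,50/3)]
4. After y ≤ 16: [(16,16) (16,10) (19,10) (19,185/12) (88/5,16)]
5. Canonical ring: [(16,10) (19,10) (19,185/12) (88/5,16) (16,16)]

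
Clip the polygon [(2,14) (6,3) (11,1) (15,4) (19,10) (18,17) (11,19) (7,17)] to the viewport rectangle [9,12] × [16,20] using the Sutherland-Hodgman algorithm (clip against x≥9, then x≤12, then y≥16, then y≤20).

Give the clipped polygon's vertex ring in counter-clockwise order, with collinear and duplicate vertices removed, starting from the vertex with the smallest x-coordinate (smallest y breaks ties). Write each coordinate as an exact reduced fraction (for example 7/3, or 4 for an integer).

Clipped polygon: [(9,16) (12,16) (12,131/7) (11,19) (9,18)]

1. After x ≥ 9: [(9,9/5) (11,1) (15,4) (19,10) (18,17) (11,19) (9,18)]
2. After x ≤ 12: [(9,9/5) (11,1) (12,7/4) (12,131/7) (11,19) (9,18)]
3. After y ≥ 16: [(9,16) (12,16) (12,131/7) (11,19) (9,18)]
4. After y ≤ 20: [(9,16) (12,16) (12,131/7) (11,19) (9,18)]
5. Canonical ring: [(9,16) (12,16) (12,131/7) (11,19) (9,18)]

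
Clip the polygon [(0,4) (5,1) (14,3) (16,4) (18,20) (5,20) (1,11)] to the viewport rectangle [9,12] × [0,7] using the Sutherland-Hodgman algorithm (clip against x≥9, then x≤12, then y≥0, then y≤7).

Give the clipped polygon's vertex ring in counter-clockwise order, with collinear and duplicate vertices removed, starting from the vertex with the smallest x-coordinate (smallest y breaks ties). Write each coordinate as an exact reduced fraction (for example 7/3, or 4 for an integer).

1. After x ≥ 9: [(9,17/9) (14,3) (16,4) (18,20) (9,20)]
2. After x ≤ 12: [(9,17/9) (12,23/9) (12,20) (9,20)]
3. After y ≥ 0: [(9,17/9) (12,23/9) (12,20) (9,20)]
4. After y ≤ 7: [(9,7) (9,17/9) (12,23/9) (12,7)]
5. Canonical ring: [(9,17/9) (12,23/9) (12,7) (9,7)]

Clipped polygon: [(9,17/9) (12,23/9) (12,7) (9,7)]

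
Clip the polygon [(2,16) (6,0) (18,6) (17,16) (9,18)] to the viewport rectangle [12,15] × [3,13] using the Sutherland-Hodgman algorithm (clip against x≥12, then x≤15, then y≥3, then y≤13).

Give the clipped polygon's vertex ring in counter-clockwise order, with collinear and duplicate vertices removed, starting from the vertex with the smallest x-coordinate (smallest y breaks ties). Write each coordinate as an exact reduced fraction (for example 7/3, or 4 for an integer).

1. After x ≥ 12: [(12,3) (18,6) (17,16) (12,69/4)]
2. After x ≤ 15: [(12,3) (15,9/2) (15,33/2) (12,69/4)]
3. After y ≥ 3: [(12,3) (15,9/2) (15,33/2) (12,69/4)]
4. After y ≤ 13: [(12,13) (12,3) (15,9/2) (15,13)]
5. Canonical ring: [(12,3) (15,9/2) (15,13) (12,13)]

Clipped polygon: [(12,3) (15,9/2) (15,13) (12,13)]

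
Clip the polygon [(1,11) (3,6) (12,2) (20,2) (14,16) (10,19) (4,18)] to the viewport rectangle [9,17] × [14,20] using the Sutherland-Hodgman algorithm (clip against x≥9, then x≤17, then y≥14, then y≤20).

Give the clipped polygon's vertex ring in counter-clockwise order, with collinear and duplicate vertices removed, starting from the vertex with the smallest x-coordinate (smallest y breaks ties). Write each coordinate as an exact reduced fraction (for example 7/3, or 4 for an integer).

1. After x ≥ 9: [(9,10/3) (12,2) (20,2) (14,16) (10,19) (9,113/6)]
2. After x ≤ 17: [(9,10/3) (12,2) (17,2) (17,9) (14,16) (10,19) (9,113/6)]
3. After y ≥ 14: [(9,14) (104/7,14) (14,16) (10,19) (9,113/6)]
4. After y ≤ 20: [(9,14) (104/7,14) (14,16) (10,19) (9,113/6)]
5. Canonical ring: [(9,14) (104/7,14) (14,16) (10,19) (9,113/6)]

Clipped polygon: [(9,14) (104/7,14) (14,16) (10,19) (9,113/6)]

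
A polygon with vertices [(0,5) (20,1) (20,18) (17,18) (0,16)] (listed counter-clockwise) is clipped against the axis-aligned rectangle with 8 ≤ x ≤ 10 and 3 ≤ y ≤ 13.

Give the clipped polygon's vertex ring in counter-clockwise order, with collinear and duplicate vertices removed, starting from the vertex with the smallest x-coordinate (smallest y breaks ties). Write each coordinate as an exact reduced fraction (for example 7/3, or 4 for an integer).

1. After x ≥ 8: [(8,17/5) (20,1) (20,18) (17,18) (8,288/17)]
2. After x ≤ 10: [(8,17/5) (10,3) (10,292/17) (8,288/17)]
3. After y ≥ 3: [(8,17/5) (10,3) (10,292/17) (8,288/17)]
4. After y ≤ 13: [(8,13) (8,17/5) (10,3) (10,13)]
5. Canonical ring: [(8,17/5) (10,3) (10,13) (8,13)]

Clipped polygon: [(8,17/5) (10,3) (10,13) (8,13)]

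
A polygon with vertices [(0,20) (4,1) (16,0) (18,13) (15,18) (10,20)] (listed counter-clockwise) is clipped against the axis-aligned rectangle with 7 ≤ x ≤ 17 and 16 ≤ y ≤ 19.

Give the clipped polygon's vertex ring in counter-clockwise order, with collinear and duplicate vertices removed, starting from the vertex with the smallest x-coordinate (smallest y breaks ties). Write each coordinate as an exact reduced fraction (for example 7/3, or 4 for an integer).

1. After x ≥ 7: [(7,20) (7,3/4) (16,0) (18,13) (15,18) (10,20)]
2. After x ≤ 17: [(7,20) (7,3/4) (16,0) (17,13/2) (17,44/3) (15,18) (10,20)]
3. After y ≥ 16: [(7,20) (7,16) (81/5,16) (15,18) (10,20)]
4. After y ≤ 19: [(7,19) (7,16) (81/5,16) (15,18) (25/2,19)]
5. Canonical ring: [(7,16) (81/5,16) (15,18) (25/2,19) (7,19)]

Clipped polygon: [(7,16) (81/5,16) (15,18) (25/2,19) (7,19)]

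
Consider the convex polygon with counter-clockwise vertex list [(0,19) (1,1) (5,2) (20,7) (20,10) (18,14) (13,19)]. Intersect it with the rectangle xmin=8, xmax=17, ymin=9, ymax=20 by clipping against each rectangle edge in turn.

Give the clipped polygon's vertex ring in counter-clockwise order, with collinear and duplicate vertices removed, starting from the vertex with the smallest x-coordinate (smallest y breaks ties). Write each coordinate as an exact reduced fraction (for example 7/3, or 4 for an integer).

Clipped polygon: [(8,9) (17,9) (17,15) (13,19) (8,19)]

1. After x ≥ 8: [(8,19) (8,3) (20,7) (20,10) (18,14) (13,19)]
2. After x ≤ 17: [(8,19) (8,3) (17,6) (17,15) (13,19)]
3. After y ≥ 9: [(8,19) (8,9) (17,9) (17,15) (13,19)]
4. After y ≤ 20: [(8,19) (8,9) (17,9) (17,15) (13,19)]
5. Canonical ring: [(8,9) (17,9) (17,15) (13,19) (8,19)]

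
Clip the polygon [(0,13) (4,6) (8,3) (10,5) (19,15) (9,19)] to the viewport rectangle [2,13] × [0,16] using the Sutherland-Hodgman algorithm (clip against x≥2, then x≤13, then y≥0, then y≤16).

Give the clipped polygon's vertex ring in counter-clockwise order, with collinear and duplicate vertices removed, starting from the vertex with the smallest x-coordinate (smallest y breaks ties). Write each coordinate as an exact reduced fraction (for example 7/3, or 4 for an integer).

Clipped polygon: [(2,19/2) (4,6) (8,3) (10,5) (13,25/3) (13,16) (9/2,16) (2,43/3)]

1. After x ≥ 2: [(2,43/3) (2,19/2) (4,6) (8,3) (10,5) (19,15) (9,19)]
2. After x ≤ 13: [(2,43/3) (2,19/2) (4,6) (8,3) (10,5) (13,25/3) (13,87/5) (9,19)]
3. After y ≥ 0: [(2,43/3) (2,19/2) (4,6) (8,3) (10,5) (13,25/3) (13,87/5) (9,19)]
4. After y ≤ 16: [(9/2,16) (2,43/3) (2,19/2) (4,6) (8,3) (10,5) (13,25/3) (13,16)]
5. Canonical ring: [(2,19/2) (4,6) (8,3) (10,5) (13,25/3) (13,16) (9/2,16) (2,43/3)]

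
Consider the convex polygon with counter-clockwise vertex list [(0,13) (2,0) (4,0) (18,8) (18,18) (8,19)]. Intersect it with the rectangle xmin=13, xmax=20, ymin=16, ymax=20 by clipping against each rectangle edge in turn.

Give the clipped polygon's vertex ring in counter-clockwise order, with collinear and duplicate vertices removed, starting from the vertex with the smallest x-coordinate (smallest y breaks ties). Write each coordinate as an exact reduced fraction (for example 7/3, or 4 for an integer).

Clipped polygon: [(13,16) (18,16) (18,18) (13,37/2)]

1. After x ≥ 13: [(13,36/7) (18,8) (18,18) (13,37/2)]
2. After x ≤ 20: [(13,36/7) (18,8) (18,18) (13,37/2)]
3. After y ≥ 16: [(13,16) (18,16) (18,18) (13,37/2)]
4. After y ≤ 20: [(13,16) (18,16) (18,18) (13,37/2)]
5. Canonical ring: [(13,16) (18,16) (18,18) (13,37/2)]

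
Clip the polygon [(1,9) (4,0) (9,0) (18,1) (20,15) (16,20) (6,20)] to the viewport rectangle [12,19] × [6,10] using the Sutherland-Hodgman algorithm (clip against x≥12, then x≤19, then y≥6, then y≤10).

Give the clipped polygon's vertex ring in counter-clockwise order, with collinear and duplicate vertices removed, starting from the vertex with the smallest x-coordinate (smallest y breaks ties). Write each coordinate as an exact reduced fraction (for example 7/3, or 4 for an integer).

Clipped polygon: [(12,6) (131/7,6) (19,8) (19,10) (12,10)]

1. After x ≥ 12: [(12,1/3) (18,1) (20,15) (16,20) (12,20)]
2. After x ≤ 19: [(12,1/3) (18,1) (19,8) (19,65/4) (16,20) (12,20)]
3. After y ≥ 6: [(12,6) (131/7,6) (19,8) (19,65/4) (16,20) (12,20)]
4. After y ≤ 10: [(12,10) (12,6) (131/7,6) (19,8) (19,10)]
5. Canonical ring: [(12,6) (131/7,6) (19,8) (19,10) (12,10)]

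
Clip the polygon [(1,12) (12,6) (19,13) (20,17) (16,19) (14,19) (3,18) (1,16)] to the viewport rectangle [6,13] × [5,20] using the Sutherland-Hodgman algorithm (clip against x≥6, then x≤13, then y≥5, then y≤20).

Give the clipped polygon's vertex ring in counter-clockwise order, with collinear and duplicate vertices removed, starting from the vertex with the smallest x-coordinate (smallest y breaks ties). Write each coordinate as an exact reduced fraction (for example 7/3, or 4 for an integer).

Clipped polygon: [(6,102/11) (12,6) (13,7) (13,208/11) (6,201/11)]

1. After x ≥ 6: [(6,102/11) (12,6) (19,13) (20,17) (16,19) (14,19) (6,201/11)]
2. After x ≤ 13: [(6,102/11) (12,6) (13,7) (13,208/11) (6,201/11)]
3. After y ≥ 5: [(6,102/11) (12,6) (13,7) (13,208/11) (6,201/11)]
4. After y ≤ 20: [(6,102/11) (12,6) (13,7) (13,208/11) (6,201/11)]
5. Canonical ring: [(6,102/11) (12,6) (13,7) (13,208/11) (6,201/11)]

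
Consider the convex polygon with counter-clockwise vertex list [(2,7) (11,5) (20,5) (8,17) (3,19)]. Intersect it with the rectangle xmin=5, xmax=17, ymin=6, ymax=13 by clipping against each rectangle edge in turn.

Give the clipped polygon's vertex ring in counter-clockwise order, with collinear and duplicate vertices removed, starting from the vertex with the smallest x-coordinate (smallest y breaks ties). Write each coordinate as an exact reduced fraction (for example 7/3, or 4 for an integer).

Clipped polygon: [(5,19/3) (13/2,6) (17,6) (17,8) (12,13) (5,13)]

1. After x ≥ 5: [(5,19/3) (11,5) (20,5) (8,17) (5,91/5)]
2. After x ≤ 17: [(5,19/3) (11,5) (17,5) (17,8) (8,17) (5,91/5)]
3. After y ≥ 6: [(5,19/3) (13/2,6) (17,6) (17,8) (8,17) (5,91/5)]
4. After y ≤ 13: [(5,13) (5,19/3) (13/2,6) (17,6) (17,8) (12,13)]
5. Canonical ring: [(5,19/3) (13/2,6) (17,6) (17,8) (12,13) (5,13)]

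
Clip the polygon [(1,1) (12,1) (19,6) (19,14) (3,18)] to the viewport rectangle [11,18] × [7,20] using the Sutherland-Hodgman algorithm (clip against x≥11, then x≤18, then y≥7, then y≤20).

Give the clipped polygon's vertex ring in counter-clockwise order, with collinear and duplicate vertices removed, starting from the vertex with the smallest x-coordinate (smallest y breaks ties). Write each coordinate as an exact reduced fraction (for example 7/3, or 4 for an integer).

Clipped polygon: [(11,7) (18,7) (18,57/4) (11,16)]

1. After x ≥ 11: [(11,1) (12,1) (19,6) (19,14) (11,16)]
2. After x ≤ 18: [(11,1) (12,1) (18,37/7) (18,57/4) (11,16)]
3. After y ≥ 7: [(11,7) (18,7) (18,57/4) (11,16)]
4. After y ≤ 20: [(11,7) (18,7) (18,57/4) (11,16)]
5. Canonical ring: [(11,7) (18,7) (18,57/4) (11,16)]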